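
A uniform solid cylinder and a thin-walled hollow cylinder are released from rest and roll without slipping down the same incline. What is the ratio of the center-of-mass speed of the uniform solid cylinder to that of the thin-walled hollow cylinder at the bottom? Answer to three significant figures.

v_ratio ≈ 1.15

Each satisfies Mgh = ½(1+k)Mv² with k = I/(MR²), so v ∝ 1/√(1+k).
For the uniform solid cylinder k = 0.5; for the thin-walled hollow cylinder k = 1.
v₁/v₂ = √((1+k₂)/(1+k₁)) = √(2/1.5) ≈ 1.15.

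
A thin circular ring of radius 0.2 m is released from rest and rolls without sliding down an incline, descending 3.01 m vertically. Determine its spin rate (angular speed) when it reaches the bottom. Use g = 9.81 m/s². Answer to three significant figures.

ω ≈ 27.2 rad/s

For this body I = MR², i.e. k = I/(MR²) = 1.
Pure rolling means v = ωR; then KE = ½Mv² + ½I(v/R)² = ½(1+k)Mv² = Mv².
Energy conservation Mgh = ½(1+k)Mv² gives v = √(2gh/(1+k)) = √(2 × 9.81 × 3.01 / 2) = 5.434 m/s.
The angular speed follows from ω = v/R = 5.434/0.2 ≈ 27.2 rad/s.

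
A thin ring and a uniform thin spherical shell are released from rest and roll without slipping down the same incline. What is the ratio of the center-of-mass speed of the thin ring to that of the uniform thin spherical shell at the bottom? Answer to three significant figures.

v_ratio ≈ 0.913

Each satisfies Mgh = ½(1+k)Mv² with k = I/(MR²), so v ∝ 1/√(1+k).
For the thin ring k = 1; for the uniform thin spherical shell k = 2/3.
v₁/v₂ = √((1+k₂)/(1+k₁)) = √(1.667/2) ≈ 0.913.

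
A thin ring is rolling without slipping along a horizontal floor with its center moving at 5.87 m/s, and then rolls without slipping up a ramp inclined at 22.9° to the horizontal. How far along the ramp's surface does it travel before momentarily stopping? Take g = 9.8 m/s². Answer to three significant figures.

The moment of inertia is MR², giving k ≡ I/(MR²) = 1.
Pure rolling means v = ωR; then KE = ½Mv² + ½I(v/R)² = ½(1+k)Mv² = Mv².
Setting this equal to Mgh gives the vertical rise h = (1+k)v₀²/(2g) = 2×5.87²/(2×9.8) = 3.516 m.
The distance along the slope is d = h/sinθ = 3.516/sin22.9° ≈ 9.04 m.

d ≈ 9.04 m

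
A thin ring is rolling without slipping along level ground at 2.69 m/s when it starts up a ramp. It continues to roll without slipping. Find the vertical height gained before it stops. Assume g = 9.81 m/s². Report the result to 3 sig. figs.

h ≈ 0.738 m

With I = MR², the ratio k = I/(MR²) is 1.
Pure rolling means v = ωR; then KE = ½Mv² + ½I(v/R)² = ½(1+k)Mv² = Mv².
At the top the kinetic energy is zero, so Mv₀² = Mgh.
Thus h = (1+k)v₀²/(2g) = 2 × 2.69² / (2 × 9.81) ≈ 0.738 m.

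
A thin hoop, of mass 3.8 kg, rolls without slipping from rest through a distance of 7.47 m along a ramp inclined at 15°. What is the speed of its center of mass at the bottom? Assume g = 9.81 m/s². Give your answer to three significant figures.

v ≈ 4.36 m/s

For this body I = MR², i.e. k = I/(MR²) = 1.
Rolling without slipping gives ω = v/R, so the total kinetic energy is ½Mv² + ½Iω² = ½(1+k)Mv² = Mv².
The vertical drop is h = L sinθ = 7.47 × sin15° = 1.933 m.
Energy conservation: Mgh = Mv², so v = √(2gh/(1+k)) = √(2 × 9.81 × 1.933 / 2) ≈ 4.36 m/s.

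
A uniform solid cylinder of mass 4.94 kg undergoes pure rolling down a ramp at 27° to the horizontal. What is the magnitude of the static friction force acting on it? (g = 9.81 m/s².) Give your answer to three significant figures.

For this body I = (1/2)MR², i.e. k = I/(MR²) = 0.5.
Newton's second law down the slope: Mg sinθ − f = Ma. The torque equation fR = Iα (with α = a/R) gives f = kMa.
Combining, a = g sinθ/(1+k) and f = kMa = kMg sinθ/(1+k).
f = 0.5 × 4.94 × 9.81 × sin27° / 1.5 ≈ 7.33 N.

f ≈ 7.33 N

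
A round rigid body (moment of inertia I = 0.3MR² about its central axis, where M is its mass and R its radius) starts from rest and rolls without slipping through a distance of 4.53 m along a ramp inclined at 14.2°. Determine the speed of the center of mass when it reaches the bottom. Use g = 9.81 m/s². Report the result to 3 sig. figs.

v ≈ 4.10 m/s

For this body I = 0.3MR², i.e. k = I/(MR²) = 0.3.
Since it rolls without slipping, ω = v/R and KE = ½Mv² + ½Iω² = ½(1+k)Mv² = (13/20)Mv².
The vertical drop is h = L sinθ = 4.53 × sin14.2° = 1.111 m.
Setting Mgh = (13/20)Mv² gives v = √(2gh/(1+k)) = √(2·9.81·1.111/1.3) ≈ 4.10 m/s.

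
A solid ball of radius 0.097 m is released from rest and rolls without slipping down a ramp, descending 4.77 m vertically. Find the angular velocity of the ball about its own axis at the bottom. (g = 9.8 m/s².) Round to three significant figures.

Here I = (2/5)MR², so the shape factor k = I/(MR²) = 0.4.
The rolling condition ω = v/R makes the rotational term ½I(v/R)² = ½kMv², so KE_total = ½(1+k)Mv² = (7/10)Mv².
Energy conservation Mgh = ½(1+k)Mv² gives v = √(2gh/(1+k)) = √(2 × 9.8 × 4.77 / 1.4) = 8.172 m/s.
The angular speed follows from ω = v/R = 8.172/0.097 ≈ 84.2 rad/s.

ω ≈ 84.2 rad/s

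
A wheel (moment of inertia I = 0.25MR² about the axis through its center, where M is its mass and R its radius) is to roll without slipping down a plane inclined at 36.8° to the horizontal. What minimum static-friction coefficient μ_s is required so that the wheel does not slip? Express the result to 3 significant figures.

μ_min ≈ 0.150

The moment of inertia is 0.25MR², giving k ≡ I/(MR²) = 0.25.
Along the incline Mg sinθ − f = Ma, and torque about the center fR = Iα = kMR²(a/R) gives f = kMa.
These give a = g sinθ/(1+k) and the required friction f = kMg sinθ/(1+k).
With N = Mg cosθ, the no-slip condition f ≤ μN gives μ_min = f/N = k tanθ/(1+k).
μ_min = 0.25 × tan36.8° / 1.25 ≈ 0.150.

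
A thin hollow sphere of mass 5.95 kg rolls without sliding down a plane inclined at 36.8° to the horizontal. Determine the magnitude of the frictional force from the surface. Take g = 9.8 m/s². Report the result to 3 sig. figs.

f ≈ 14.0 N

For this body I = (2/3)MR², i.e. k = I/(MR²) = 2/3.
Along the incline Mg sinθ − f = Ma, and torque about the center fR = Iα = kMR²(a/R) gives f = kMa.
Combining, a = g sinθ/(1+k) and f = kMa = kMg sinθ/(1+k).
f = (2/3) × 5.95 × 9.8 × sin36.8° / 1.667 ≈ 14.0 N.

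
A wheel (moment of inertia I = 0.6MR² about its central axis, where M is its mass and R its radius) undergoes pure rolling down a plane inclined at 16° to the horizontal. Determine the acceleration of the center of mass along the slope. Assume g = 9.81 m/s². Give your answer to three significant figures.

a ≈ 1.69 m/s²

The moment of inertia is 0.6MR², giving k ≡ I/(MR²) = 0.6.
Along the incline Mg sinθ − f = Ma, and torque about the center fR = Iα = kMR²(a/R) gives f = kMa.
Eliminating f: Mg sinθ = (1+k)Ma, so a = g sinθ/(1+k) = 9.81 × sin16° / 1.6 ≈ 1.69 m/s².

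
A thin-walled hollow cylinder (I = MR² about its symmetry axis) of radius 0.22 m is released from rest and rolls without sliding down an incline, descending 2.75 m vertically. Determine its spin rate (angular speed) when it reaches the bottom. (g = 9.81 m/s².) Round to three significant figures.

For this body I = MR², i.e. k = I/(MR²) = 1.
Pure rolling means v = ωR; then KE = ½Mv² + ½I(v/R)² = ½(1+k)Mv² = Mv².
Energy conservation Mgh = ½(1+k)Mv² gives v = √(2gh/(1+k)) = √(2 × 9.81 × 2.75 / 2) = 5.194 m/s.
Then ω = v/R = 5.194 / 0.22 ≈ 23.6 rad/s.

ω ≈ 23.6 rad/s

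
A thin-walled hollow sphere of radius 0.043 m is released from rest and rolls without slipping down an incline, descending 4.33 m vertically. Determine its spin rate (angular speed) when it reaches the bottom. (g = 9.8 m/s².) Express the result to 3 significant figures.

Here I = (2/3)MR², so the shape factor k = I/(MR²) = 2/3.
Pure rolling means v = ωR; then KE = ½Mv² + ½I(v/R)² = ½(1+k)Mv² = (5/6)Mv².
Energy conservation Mgh = ½(1+k)Mv² gives v = √(2gh/(1+k)) = √(2 × 9.8 × 4.33 / 1.667) = 7.136 m/s.
Then ω = v/R = 7.136 / 0.043 ≈ 166 rad/s.

ω ≈ 166 rad/s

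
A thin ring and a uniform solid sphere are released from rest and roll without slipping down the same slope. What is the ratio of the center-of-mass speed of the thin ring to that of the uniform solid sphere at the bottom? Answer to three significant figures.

Each satisfies Mgh = ½(1+k)Mv² with k = I/(MR²), so v ∝ 1/√(1+k).
For the thin ring k = 1; for the uniform solid sphere k = 0.4.
v₁/v₂ = √((1+k₂)/(1+k₁)) = √(1.4/2) ≈ 0.837.

v_ratio ≈ 0.837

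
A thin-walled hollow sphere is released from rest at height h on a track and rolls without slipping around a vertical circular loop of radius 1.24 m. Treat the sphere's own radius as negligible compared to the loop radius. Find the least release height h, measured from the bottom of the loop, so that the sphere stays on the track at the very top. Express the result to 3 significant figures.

For this body I = (2/3)MR², i.e. k = I/(MR²) = 2/3.
At the top, contact is just lost when gravity alone supplies the centripetal force: Mg = Mv_top²/r, i.e. v_top² = gr.
With ω = v/R, the kinetic energy at speed v is ½(1+k)Mv² = (5/6)Mv².
Energy conservation from release (height h) to the top (height 2r): Mgh = Mg(2r) + (5/6)M·gr.
Thus h_min = 2r + (1+k)r/2 = r(2 + 1.667/2) = 1.24 × 2.833 ≈ 3.51 m.

h_min ≈ 3.51 m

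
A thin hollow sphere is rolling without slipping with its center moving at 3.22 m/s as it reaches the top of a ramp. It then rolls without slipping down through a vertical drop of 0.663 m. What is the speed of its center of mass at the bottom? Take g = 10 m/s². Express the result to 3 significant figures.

v ≈ 4.28 m/s

For this body I = (2/3)MR², i.e. k = I/(MR²) = 2/3.
The rolling condition ω = v/R makes the rotational term ½I(v/R)² = ½kMv², so KE_total = ½(1+k)Mv² = (5/6)Mv².
Conserving energy between top and bottom: (5/6)Mv² = (5/6)Mv₀² + Mgh, hence v² = v₀² + 2gh/(1+k).
v = √(3.22² + 2×10×0.663/1.667) = √18.32 ≈ 4.28 m/s.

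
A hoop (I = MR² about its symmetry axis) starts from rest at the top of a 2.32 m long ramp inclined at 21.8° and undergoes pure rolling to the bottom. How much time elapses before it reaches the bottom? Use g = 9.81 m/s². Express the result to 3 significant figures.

t ≈ 1.60 s

With I = MR², the ratio k = I/(MR²) is 1.
Translational: Mg sinθ − f = Ma. Rotational about the CM: fR = Iα = kMRa, so f = kMa.
Hence a = g sinθ/(1+k) = 9.81×sin21.8°/2 = 1.822 m/s².
With constant a from rest, t = √(2L/a) = √(2·2.32/1.822) ≈ 1.60 s.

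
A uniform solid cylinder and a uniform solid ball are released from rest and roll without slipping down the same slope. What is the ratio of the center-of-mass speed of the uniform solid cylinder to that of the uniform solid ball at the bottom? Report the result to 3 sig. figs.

Each satisfies Mgh = ½(1+k)Mv² with k = I/(MR²), so v ∝ 1/√(1+k).
For the uniform solid cylinder k = 0.5; for the uniform solid ball k = 0.4.
v₁/v₂ = √((1+k₂)/(1+k₁)) = √(1.4/1.5) ≈ 0.966.

v_ratio ≈ 0.966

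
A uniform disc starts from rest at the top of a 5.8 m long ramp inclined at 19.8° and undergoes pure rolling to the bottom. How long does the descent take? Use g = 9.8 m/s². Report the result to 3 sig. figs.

For this body I = (1/2)MR², i.e. k = I/(MR²) = 0.5.
Translational: Mg sinθ − f = Ma. Rotational about the CM: fR = Iα = kMRa, so f = kMa.
Hence a = g sinθ/(1+k) = 9.8×sin19.8°/1.5 = 2.213 m/s².
Starting from rest, L = ½at², so t = √(2L/a) = √(2×5.8/2.213) ≈ 2.29 s.

t ≈ 2.29 s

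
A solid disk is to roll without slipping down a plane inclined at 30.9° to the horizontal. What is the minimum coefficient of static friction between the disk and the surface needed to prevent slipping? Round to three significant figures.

Here I = (1/2)MR², so the shape factor k = I/(MR²) = 0.5.
Translational: Mg sinθ − f = Ma. Rotational about the CM: fR = Iα = kMRa, so f = kMa.
These give a = g sinθ/(1+k) and the required friction f = kMg sinθ/(1+k).
With N = Mg cosθ, the no-slip condition f ≤ μN gives μ_min = f/N = k tanθ/(1+k).
μ_min = 0.5 × tan30.9° / 1.5 ≈ 0.199.

μ_min ≈ 0.199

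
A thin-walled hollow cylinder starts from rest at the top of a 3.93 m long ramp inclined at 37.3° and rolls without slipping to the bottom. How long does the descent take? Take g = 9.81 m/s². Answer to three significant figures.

For this body I = MR², i.e. k = I/(MR²) = 1.
Along the incline Mg sinθ − f = Ma, and torque about the center fR = Iα = kMR²(a/R) gives f = kMa.
Hence a = g sinθ/(1+k) = 9.81×sin37.3°/2 = 2.972 m/s².
With constant a from rest, t = √(2L/a) = √(2·3.93/2.972) ≈ 1.63 s.

t ≈ 1.63 s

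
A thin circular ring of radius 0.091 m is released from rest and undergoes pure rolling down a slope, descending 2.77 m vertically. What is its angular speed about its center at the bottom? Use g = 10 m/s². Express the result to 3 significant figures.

ω ≈ 57.8 rad/s

The moment of inertia is MR², giving k ≡ I/(MR²) = 1.
Since it rolls without slipping, ω = v/R and KE = ½Mv² + ½Iω² = ½(1+k)Mv² = Mv².
Energy conservation Mgh = ½(1+k)Mv² gives v = √(2gh/(1+k)) = √(2 × 10 × 2.77 / 2) = 5.263 m/s.
Then ω = v/R = 5.263 / 0.091 ≈ 57.8 rad/s.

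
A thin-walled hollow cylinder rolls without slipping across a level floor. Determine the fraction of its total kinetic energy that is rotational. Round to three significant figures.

fraction ≈ 0.500

With I = MR², the ratio k = I/(MR²) is 1.
Since ω = v/R, the translational part is ½Mv² and the rotational part is ½I(v/R)² = ½kMv²; the total is ½(1+k)Mv².
The rotational fraction is therefore k/(1+k) = 1/2 ≈ 0.500.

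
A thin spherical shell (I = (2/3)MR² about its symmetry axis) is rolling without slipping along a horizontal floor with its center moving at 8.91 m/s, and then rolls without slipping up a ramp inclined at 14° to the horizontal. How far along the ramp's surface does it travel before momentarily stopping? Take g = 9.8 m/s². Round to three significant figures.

d ≈ 27.9 m

For this body I = (2/3)MR², i.e. k = I/(MR²) = 2/3.
Pure rolling means v = ωR; then KE = ½Mv² + ½I(v/R)² = ½(1+k)Mv² = (5/6)Mv².
Setting this equal to Mgh gives the vertical rise h = (1+k)v₀²/(2g) = 1.667×8.91²/(2×9.8) = 6.751 m.
Along the incline, d = h/sinθ = 6.751/sin14° ≈ 27.9 m.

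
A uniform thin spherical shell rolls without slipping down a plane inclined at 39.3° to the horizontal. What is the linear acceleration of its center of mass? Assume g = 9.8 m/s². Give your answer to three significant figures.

a ≈ 3.72 m/s²

The moment of inertia is (2/3)MR², giving k ≡ I/(MR²) = 2/3.
Along the incline Mg sinθ − f = Ma, and torque about the center fR = Iα = kMR²(a/R) gives f = kMa.
Eliminating f: Mg sinθ = (1+k)Ma, so a = g sinθ/(1+k) = 9.8 × sin39.3° / 1.667 ≈ 3.72 m/s².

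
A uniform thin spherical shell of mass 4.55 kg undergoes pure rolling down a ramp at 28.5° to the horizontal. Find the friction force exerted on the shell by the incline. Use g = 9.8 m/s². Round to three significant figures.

For this body I = (2/3)MR², i.e. k = I/(MR²) = 2/3.
Along the incline Mg sinθ − f = Ma, and torque about the center fR = Iα = kMR²(a/R) gives f = kMa.
Combining, a = g sinθ/(1+k) and f = kMa = kMg sinθ/(1+k).
f = (2/3) × 4.55 × 9.8 × sin28.5° / 1.667 ≈ 8.51 N.

f ≈ 8.51 N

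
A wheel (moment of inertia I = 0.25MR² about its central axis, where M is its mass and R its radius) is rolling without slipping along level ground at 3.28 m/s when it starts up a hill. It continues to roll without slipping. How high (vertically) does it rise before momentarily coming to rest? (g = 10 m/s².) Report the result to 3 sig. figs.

Here I = 0.25MR², so the shape factor k = I/(MR²) = 0.25.
Pure rolling means v = ωR; then KE = ½Mv² + ½I(v/R)² = ½(1+k)Mv² = (5/8)Mv².
All of this converts to potential energy at the highest point: (5/8)Mv₀² = Mgh.
Thus h = (1+k)v₀²/(2g) = 1.25 × 3.28² / (2 × 10) ≈ 0.672 m.

h ≈ 0.672 m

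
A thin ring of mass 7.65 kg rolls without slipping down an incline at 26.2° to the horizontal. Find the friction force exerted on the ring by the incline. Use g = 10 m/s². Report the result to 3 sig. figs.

With I = MR², the ratio k = I/(MR²) is 1.
Along the incline Mg sinθ − f = Ma, and torque about the center fR = Iα = kMR²(a/R) gives f = kMa.
Combining, a = g sinθ/(1+k) and f = kMa = kMg sinθ/(1+k).
f = 1 × 7.65 × 10 × sin26.2° / 2 ≈ 16.9 N.

f ≈ 16.9 N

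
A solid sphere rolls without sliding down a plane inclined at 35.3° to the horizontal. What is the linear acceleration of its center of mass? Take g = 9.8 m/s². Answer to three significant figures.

a ≈ 4.05 m/s²

The moment of inertia is (2/5)MR², giving k ≡ I/(MR²) = 0.4.
Newton's second law down the slope: Mg sinθ − f = Ma. The torque equation fR = Iα (with α = a/R) gives f = kMa.
Eliminating f: Mg sinθ = (1+k)Ma, so a = g sinθ/(1+k) = 9.8 × sin35.3° / 1.4 ≈ 4.05 m/s².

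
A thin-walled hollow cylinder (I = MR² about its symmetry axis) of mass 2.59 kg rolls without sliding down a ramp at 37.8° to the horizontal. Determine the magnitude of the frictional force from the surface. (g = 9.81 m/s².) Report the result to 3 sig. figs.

f ≈ 7.79 N

For this body I = MR², i.e. k = I/(MR²) = 1.
Newton's second law down the slope: Mg sinθ − f = Ma. The torque equation fR = Iα (with α = a/R) gives f = kMa.
Combining, a = g sinθ/(1+k) and f = kMa = kMg sinθ/(1+k).
f = 1 × 2.59 × 9.81 × sin37.8° / 2 ≈ 7.79 N.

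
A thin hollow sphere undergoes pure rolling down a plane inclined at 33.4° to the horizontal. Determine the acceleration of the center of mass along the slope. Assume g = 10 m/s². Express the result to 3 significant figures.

For this body I = (2/3)MR², i.e. k = I/(MR²) = 2/3.
Translational: Mg sinθ − f = Ma. Rotational about the CM: fR = Iα = kMRa, so f = kMa.
Eliminating f: Mg sinθ = (1+k)Ma, so a = g sinθ/(1+k) = 10 × sin33.4° / 1.667 ≈ 3.30 m/s².

a ≈ 3.30 m/s²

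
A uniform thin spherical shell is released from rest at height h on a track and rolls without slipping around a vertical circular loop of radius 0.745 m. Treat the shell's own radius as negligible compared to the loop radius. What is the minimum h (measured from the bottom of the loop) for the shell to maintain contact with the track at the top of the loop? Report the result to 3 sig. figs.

h_min ≈ 2.11 m

With I = (2/3)MR², the ratio k = I/(MR²) is 2/3.
At the top of the loop, the minimum-contact condition is Mg = Mv_top²/r, so v_top² = gr.
With ω = v/R, the kinetic energy at speed v is ½(1+k)Mv² = (5/6)Mv².
Energy conservation from release (height h) to the top (height 2r): Mgh = Mg(2r) + (5/6)M·gr.
Thus h_min = 2r + (1+k)r/2 = r(2 + 1.667/2) = 0.745 × 2.833 ≈ 2.11 m.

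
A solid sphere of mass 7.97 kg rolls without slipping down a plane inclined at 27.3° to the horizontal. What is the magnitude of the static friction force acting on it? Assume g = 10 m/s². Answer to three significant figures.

f ≈ 10.4 N

With I = (2/5)MR², the ratio k = I/(MR²) is 0.4.
Along the incline Mg sinθ − f = Ma, and torque about the center fR = Iα = kMR²(a/R) gives f = kMa.
Combining, a = g sinθ/(1+k) and f = kMa = kMg sinθ/(1+k).
f = 0.4 × 7.97 × 10 × sin27.3° / 1.4 ≈ 10.4 N.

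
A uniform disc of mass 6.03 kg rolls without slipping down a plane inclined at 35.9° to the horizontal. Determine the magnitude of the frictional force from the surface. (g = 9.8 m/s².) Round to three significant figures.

f ≈ 11.6 N

With I = (1/2)MR², the ratio k = I/(MR²) is 0.5.
Along the incline Mg sinθ − f = Ma, and torque about the center fR = Iα = kMR²(a/R) gives f = kMa.
Combining, a = g sinθ/(1+k) and f = kMa = kMg sinθ/(1+k).
f = 0.5 × 6.03 × 9.8 × sin35.9° / 1.5 ≈ 11.6 N.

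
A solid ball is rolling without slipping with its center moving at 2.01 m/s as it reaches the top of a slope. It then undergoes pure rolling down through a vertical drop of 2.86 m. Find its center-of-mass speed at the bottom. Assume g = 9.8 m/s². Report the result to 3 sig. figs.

v ≈ 6.64 m/s

The moment of inertia is (2/5)MR², giving k ≡ I/(MR²) = 0.4.
Since it rolls without slipping, ω = v/R and KE = ½Mv² + ½Iω² = ½(1+k)Mv² = (7/10)Mv².
Energy conservation: (7/10)Mv₀² + Mgh = (7/10)Mv², so v² = v₀² + 2gh/(1+k).
v = √(2.01² + 2×9.8×2.86/1.4) = √44.08 ≈ 6.64 m/s.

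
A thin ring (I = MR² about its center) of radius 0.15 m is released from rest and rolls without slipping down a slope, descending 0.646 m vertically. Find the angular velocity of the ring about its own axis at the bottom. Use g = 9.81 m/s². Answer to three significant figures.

For this body I = MR², i.e. k = I/(MR²) = 1.
The rolling condition ω = v/R makes the rotational term ½I(v/R)² = ½kMv², so KE_total = ½(1+k)Mv² = Mv².
Energy conservation Mgh = ½(1+k)Mv² gives v = √(2gh/(1+k)) = √(2 × 9.81 × 0.646 / 2) = 2.517 m/s.
Then ω = v/R = 2.517 / 0.15 ≈ 16.8 rad/s.

ω ≈ 16.8 rad/s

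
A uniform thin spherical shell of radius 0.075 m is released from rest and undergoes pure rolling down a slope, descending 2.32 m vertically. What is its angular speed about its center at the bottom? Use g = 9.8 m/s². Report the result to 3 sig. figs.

For this body I = (2/3)MR², i.e. k = I/(MR²) = 2/3.
The rolling condition ω = v/R makes the rotational term ½I(v/R)² = ½kMv², so KE_total = ½(1+k)Mv² = (5/6)Mv².
Energy conservation Mgh = ½(1+k)Mv² gives v = √(2gh/(1+k)) = √(2 × 9.8 × 2.32 / 1.667) = 5.223 m/s.
The angular speed follows from ω = v/R = 5.223/0.075 ≈ 69.6 rad/s.

ω ≈ 69.6 rad/s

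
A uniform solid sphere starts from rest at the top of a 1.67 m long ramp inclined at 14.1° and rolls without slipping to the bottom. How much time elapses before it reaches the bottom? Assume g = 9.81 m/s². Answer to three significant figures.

t ≈ 1.40 s

For this body I = (2/5)MR², i.e. k = I/(MR²) = 0.4.
Newton's second law down the slope: Mg sinθ − f = Ma. The torque equation fR = Iα (with α = a/R) gives f = kMa.
Hence a = g sinθ/(1+k) = 9.81×sin14.1°/1.4 = 1.707 m/s².
With constant a from rest, t = √(2L/a) = √(2·1.67/1.707) ≈ 1.40 s.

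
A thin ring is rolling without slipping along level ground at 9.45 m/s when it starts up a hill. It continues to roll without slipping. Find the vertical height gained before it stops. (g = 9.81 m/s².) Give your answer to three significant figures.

With I = MR², the ratio k = I/(MR²) is 1.
Rolling without slipping gives ω = v/R, so the total kinetic energy is ½Mv² + ½Iω² = ½(1+k)Mv² = Mv².
All of this converts to potential energy at the highest point: Mv₀² = Mgh.
Thus h = (1+k)v₀²/(2g) = 2 × 9.45² / (2 × 9.81) ≈ 9.10 m.

h ≈ 9.10 m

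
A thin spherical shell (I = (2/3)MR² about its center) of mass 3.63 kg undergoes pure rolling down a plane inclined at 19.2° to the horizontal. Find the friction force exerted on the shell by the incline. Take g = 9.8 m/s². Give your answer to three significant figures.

For this body I = (2/3)MR², i.e. k = I/(MR²) = 2/3.
Newton's second law down the slope: Mg sinθ − f = Ma. The torque equation fR = Iα (with α = a/R) gives f = kMa.
Combining, a = g sinθ/(1+k) and f = kMa = kMg sinθ/(1+k).
f = (2/3) × 3.63 × 9.8 × sin19.2° / 1.667 ≈ 4.68 N.

f ≈ 4.68 N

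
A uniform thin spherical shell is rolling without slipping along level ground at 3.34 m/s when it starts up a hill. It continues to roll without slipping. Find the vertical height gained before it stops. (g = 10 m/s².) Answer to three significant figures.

h ≈ 0.930 m

With I = (2/3)MR², the ratio k = I/(MR²) is 2/3.
Rolling without slipping gives ω = v/R, so the total kinetic energy is ½Mv² + ½Iω² = ½(1+k)Mv² = (5/6)Mv².
At the top the kinetic energy is zero, so (5/6)Mv₀² = Mgh.
Thus h = (1+k)v₀²/(2g) = 1.667 × 3.34² / (2 × 10) ≈ 0.930 m.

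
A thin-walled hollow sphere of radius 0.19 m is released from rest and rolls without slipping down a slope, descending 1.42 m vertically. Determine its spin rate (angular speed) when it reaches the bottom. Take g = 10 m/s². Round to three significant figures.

Here I = (2/3)MR², so the shape factor k = I/(MR²) = 2/3.
Pure rolling means v = ωR; then KE = ½Mv² + ½I(v/R)² = ½(1+k)Mv² = (5/6)Mv².
Energy conservation Mgh = ½(1+k)Mv² gives v = √(2gh/(1+k)) = √(2 × 10 × 1.42 / 1.667) = 4.128 m/s.
Then ω = v/R = 4.128 / 0.19 ≈ 21.7 rad/s.

ω ≈ 21.7 rad/s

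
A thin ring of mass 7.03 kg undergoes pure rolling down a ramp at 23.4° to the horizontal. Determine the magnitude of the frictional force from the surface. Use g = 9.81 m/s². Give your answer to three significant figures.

For this body I = MR², i.e. k = I/(MR²) = 1.
Along the incline Mg sinθ − f = Ma, and torque about the center fR = Iα = kMR²(a/R) gives f = kMa.
Combining, a = g sinθ/(1+k) and f = kMa = kMg sinθ/(1+k).
f = 1 × 7.03 × 9.81 × sin23.4° / 2 ≈ 13.7 N.

f ≈ 13.7 N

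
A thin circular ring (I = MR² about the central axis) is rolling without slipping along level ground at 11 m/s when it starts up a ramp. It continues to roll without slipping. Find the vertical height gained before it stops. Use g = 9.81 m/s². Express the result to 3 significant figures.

h ≈ 12.3 m

Here I = MR², so the shape factor k = I/(MR²) = 1.
Rolling without slipping gives ω = v/R, so the total kinetic energy is ½Mv² + ½Iω² = ½(1+k)Mv² = Mv².
At the top the kinetic energy is zero, so Mv₀² = Mgh.
Thus h = (1+k)v₀²/(2g) = 2 × 11² / (2 × 9.81) ≈ 12.3 m.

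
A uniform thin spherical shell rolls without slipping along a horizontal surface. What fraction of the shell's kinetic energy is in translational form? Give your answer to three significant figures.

fraction ≈ 0.600

The moment of inertia is (2/3)MR², giving k ≡ I/(MR²) = 2/3.
Since ω = v/R, the translational part is ½Mv² and the rotational part is ½I(v/R)² = ½kMv²; the total is ½(1+k)Mv².
The translational fraction is therefore 1/(1+k) = 1/1.667 ≈ 0.600.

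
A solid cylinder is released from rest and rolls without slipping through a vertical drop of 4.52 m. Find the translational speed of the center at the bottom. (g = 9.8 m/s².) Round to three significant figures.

Here I = (1/2)MR², so the shape factor k = I/(MR²) = 0.5.
The rolling condition ω = v/R makes the rotational term ½I(v/R)² = ½kMv², so KE_total = ½(1+k)Mv² = (3/4)Mv².
Energy conservation: Mgh = (3/4)Mv², so v = √(2gh/(1+k)) = √(2 × 9.8 × 4.52 / 1.5) ≈ 7.69 m/s.

v ≈ 7.69 m/s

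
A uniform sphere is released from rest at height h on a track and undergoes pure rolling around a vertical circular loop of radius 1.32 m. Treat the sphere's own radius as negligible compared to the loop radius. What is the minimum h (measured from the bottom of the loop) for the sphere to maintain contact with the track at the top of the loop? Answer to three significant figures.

h_min ≈ 3.56 m

The moment of inertia is (2/5)MR², giving k ≡ I/(MR²) = 0.4.
At the top, contact is just lost when gravity alone supplies the centripetal force: Mg = Mv_top²/r, i.e. v_top² = gr.
With ω = v/R, the kinetic energy at speed v is ½(1+k)Mv² = (7/10)Mv².
Energy conservation from release (height h) to the top (height 2r): Mgh = Mg(2r) + (7/10)M·gr.
Thus h_min = 2r + (1+k)r/2 = r(2 + 1.4/2) = 1.32 × 2.7 ≈ 3.56 m.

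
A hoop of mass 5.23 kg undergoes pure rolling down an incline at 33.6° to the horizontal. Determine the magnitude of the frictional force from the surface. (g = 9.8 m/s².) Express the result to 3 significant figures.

With I = MR², the ratio k = I/(MR²) is 1.
Along the incline Mg sinθ − f = Ma, and torque about the center fR = Iα = kMR²(a/R) gives f = kMa.
Combining, a = g sinθ/(1+k) and f = kMa = kMg sinθ/(1+k).
f = 1 × 5.23 × 9.8 × sin33.6° / 2 ≈ 14.2 N.

f ≈ 14.2 N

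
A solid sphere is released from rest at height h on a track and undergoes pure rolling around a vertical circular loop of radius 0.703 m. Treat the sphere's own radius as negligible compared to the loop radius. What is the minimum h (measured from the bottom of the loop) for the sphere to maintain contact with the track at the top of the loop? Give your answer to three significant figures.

Here I = (2/5)MR², so the shape factor k = I/(MR²) = 0.4.
At the top, contact is just lost when gravity alone supplies the centripetal force: Mg = Mv_top²/r, i.e. v_top² = gr.
With ω = v/R, the kinetic energy at speed v is ½(1+k)Mv² = (7/10)Mv².
Energy conservation from release (height h) to the top (height 2r): Mgh = Mg(2r) + (7/10)M·gr.
Thus h_min = 2r + (1+k)r/2 = r(2 + 1.4/2) = 0.703 × 2.7 ≈ 1.90 m.

h_min ≈ 1.90 m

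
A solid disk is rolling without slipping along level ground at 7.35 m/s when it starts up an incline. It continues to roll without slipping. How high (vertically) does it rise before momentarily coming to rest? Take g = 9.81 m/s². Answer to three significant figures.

h ≈ 4.13 m

Here I = (1/2)MR², so the shape factor k = I/(MR²) = 0.5.
Pure rolling means v = ωR; then KE = ½Mv² + ½I(v/R)² = ½(1+k)Mv² = (3/4)Mv².
At the top the kinetic energy is zero, so (3/4)Mv₀² = Mgh.
Thus h = (1+k)v₀²/(2g) = 1.5 × 7.35² / (2 × 9.81) ≈ 4.13 m.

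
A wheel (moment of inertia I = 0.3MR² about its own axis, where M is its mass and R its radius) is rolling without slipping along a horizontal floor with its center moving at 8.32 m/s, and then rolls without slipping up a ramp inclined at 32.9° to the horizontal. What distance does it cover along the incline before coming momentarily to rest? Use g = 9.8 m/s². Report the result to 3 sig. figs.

d ≈ 8.45 m

The moment of inertia is 0.3MR², giving k ≡ I/(MR²) = 0.3.
Since it rolls without slipping, ω = v/R and KE = ½Mv² + ½Iω² = ½(1+k)Mv² = (13/20)Mv².
Setting this equal to Mgh gives the vertical rise h = (1+k)v₀²/(2g) = 1.3×8.32²/(2×9.8) = 4.591 m.
The distance along the slope is d = h/sinθ = 4.591/sin32.9° ≈ 8.45 m.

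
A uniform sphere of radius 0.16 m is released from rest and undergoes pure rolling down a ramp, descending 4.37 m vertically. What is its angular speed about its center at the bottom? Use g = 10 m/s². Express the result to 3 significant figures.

With I = (2/5)MR², the ratio k = I/(MR²) is 0.4.
The rolling condition ω = v/R makes the rotational term ½I(v/R)² = ½kMv², so KE_total = ½(1+k)Mv² = (7/10)Mv².
Energy conservation Mgh = ½(1+k)Mv² gives v = √(2gh/(1+k)) = √(2 × 10 × 4.37 / 1.4) = 7.901 m/s.
Then ω = v/R = 7.901 / 0.16 ≈ 49.4 rad/s.

ω ≈ 49.4 rad/s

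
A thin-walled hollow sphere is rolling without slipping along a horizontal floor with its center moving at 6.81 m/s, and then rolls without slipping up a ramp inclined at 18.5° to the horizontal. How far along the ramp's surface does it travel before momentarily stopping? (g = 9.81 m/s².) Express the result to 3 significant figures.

d ≈ 12.4 m

With I = (2/3)MR², the ratio k = I/(MR²) is 2/3.
Rolling without slipping gives ω = v/R, so the total kinetic energy is ½Mv² + ½Iω² = ½(1+k)Mv² = (5/6)Mv².
Setting this equal to Mgh gives the vertical rise h = (1+k)v₀²/(2g) = 1.667×6.81²/(2×9.81) = 3.94 m.
The distance along the slope is d = h/sinθ = 3.94/sin18.5° ≈ 12.4 m.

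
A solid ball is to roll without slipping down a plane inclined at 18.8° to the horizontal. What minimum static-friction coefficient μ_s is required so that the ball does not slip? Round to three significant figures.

μ_min ≈ 0.0973

With I = (2/5)MR², the ratio k = I/(MR²) is 0.4.
Newton's second law down the slope: Mg sinθ − f = Ma. The torque equation fR = Iα (with α = a/R) gives f = kMa.
These give a = g sinθ/(1+k) and the required friction f = kMg sinθ/(1+k).
With N = Mg cosθ, the no-slip condition f ≤ μN gives μ_min = f/N = k tanθ/(1+k).
μ_min = 0.4 × tan18.8° / 1.4 ≈ 0.0973.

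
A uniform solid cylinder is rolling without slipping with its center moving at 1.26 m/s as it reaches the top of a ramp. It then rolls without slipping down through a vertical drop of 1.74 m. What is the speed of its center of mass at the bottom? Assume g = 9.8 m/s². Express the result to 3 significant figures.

For this body I = (1/2)MR², i.e. k = I/(MR²) = 0.5.
Pure rolling means v = ωR; then KE = ½Mv² + ½I(v/R)² = ½(1+k)Mv² = (3/4)Mv².
Conserving energy between top and bottom: (3/4)Mv² = (3/4)Mv₀² + Mgh, hence v² = v₀² + 2gh/(1+k).
v = √(1.26² + 2×9.8×1.74/1.5) = √24.32 ≈ 4.93 m/s.

v ≈ 4.93 m/s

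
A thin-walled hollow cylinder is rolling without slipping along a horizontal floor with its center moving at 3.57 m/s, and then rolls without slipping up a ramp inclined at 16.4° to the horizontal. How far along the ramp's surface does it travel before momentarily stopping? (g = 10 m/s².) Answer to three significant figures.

With I = MR², the ratio k = I/(MR²) is 1.
Rolling without slipping gives ω = v/R, so the total kinetic energy is ½Mv² + ½Iω² = ½(1+k)Mv² = Mv².
Setting this equal to Mgh gives the vertical rise h = (1+k)v₀²/(2g) = 2×3.57²/(2×10) = 1.274 m.
The distance along the slope is d = h/sinθ = 1.274/sin16.4° ≈ 4.51 m.

d ≈ 4.51 m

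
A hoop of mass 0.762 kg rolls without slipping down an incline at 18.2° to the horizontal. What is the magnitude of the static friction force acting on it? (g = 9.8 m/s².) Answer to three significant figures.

f ≈ 1.17 N

With I = MR², the ratio k = I/(MR²) is 1.
Along the incline Mg sinθ − f = Ma, and torque about the center fR = Iα = kMR²(a/R) gives f = kMa.
Combining, a = g sinθ/(1+k) and f = kMa = kMg sinθ/(1+k).
f = 1 × 0.762 × 9.8 × sin18.2° / 2 ≈ 1.17 N.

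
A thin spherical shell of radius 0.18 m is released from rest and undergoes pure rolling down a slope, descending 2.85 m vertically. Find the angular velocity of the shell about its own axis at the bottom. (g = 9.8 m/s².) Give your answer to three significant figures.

The moment of inertia is (2/3)MR², giving k ≡ I/(MR²) = 2/3.
Rolling without slipping gives ω = v/R, so the total kinetic energy is ½Mv² + ½Iω² = ½(1+k)Mv² = (5/6)Mv².
Energy conservation Mgh = ½(1+k)Mv² gives v = √(2gh/(1+k)) = √(2 × 9.8 × 2.85 / 1.667) = 5.789 m/s.
The angular speed follows from ω = v/R = 5.789/0.18 ≈ 32.2 rad/s.

ω ≈ 32.2 rad/s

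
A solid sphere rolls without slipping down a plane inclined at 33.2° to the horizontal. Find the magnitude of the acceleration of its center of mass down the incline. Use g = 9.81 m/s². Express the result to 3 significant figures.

For this body I = (2/5)MR², i.e. k = I/(MR²) = 0.4.
Translational: Mg sinθ − f = Ma. Rotational about the CM: fR = Iα = kMRa, so f = kMa.
Eliminating f: Mg sinθ = (1+k)Ma, so a = g sinθ/(1+k) = 9.81 × sin33.2° / 1.4 ≈ 3.84 m/s².

a ≈ 3.84 m/s²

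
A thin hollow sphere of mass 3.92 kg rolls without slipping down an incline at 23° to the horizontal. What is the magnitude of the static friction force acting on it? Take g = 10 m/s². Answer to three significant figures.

For this body I = (2/3)MR², i.e. k = I/(MR²) = 2/3.
Along the incline Mg sinθ − f = Ma, and torque about the center fR = Iα = kMR²(a/R) gives f = kMa.
Combining, a = g sinθ/(1+k) and f = kMa = kMg sinθ/(1+k).
f = (2/3) × 3.92 × 10 × sin23° / 1.667 ≈ 6.13 N.

f ≈ 6.13 N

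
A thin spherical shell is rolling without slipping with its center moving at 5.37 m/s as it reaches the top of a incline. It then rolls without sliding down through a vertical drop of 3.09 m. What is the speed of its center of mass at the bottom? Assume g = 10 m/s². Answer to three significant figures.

v ≈ 8.12 m/s

Here I = (2/3)MR², so the shape factor k = I/(MR²) = 2/3.
Rolling without slipping gives ω = v/R, so the total kinetic energy is ½Mv² + ½Iω² = ½(1+k)Mv² = (5/6)Mv².
Energy conservation: (5/6)Mv₀² + Mgh = (5/6)Mv², so v² = v₀² + 2gh/(1+k).
v = √(5.37² + 2×10×3.09/1.667) = √65.92 ≈ 8.12 m/s.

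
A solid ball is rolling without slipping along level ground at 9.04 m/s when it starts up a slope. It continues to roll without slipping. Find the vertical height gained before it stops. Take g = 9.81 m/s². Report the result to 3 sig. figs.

The moment of inertia is (2/5)MR², giving k ≡ I/(MR²) = 0.4.
Pure rolling means v = ωR; then KE = ½Mv² + ½I(v/R)² = ½(1+k)Mv² = (7/10)Mv².
All of this converts to potential energy at the highest point: (7/10)Mv₀² = Mgh.
Thus h = (1+k)v₀²/(2g) = 1.4 × 9.04² / (2 × 9.81) ≈ 5.83 m.

h ≈ 5.83 m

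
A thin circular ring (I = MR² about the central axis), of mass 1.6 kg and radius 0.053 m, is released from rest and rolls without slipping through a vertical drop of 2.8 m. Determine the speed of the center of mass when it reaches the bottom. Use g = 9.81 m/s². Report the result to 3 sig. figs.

The moment of inertia is MR², giving k ≡ I/(MR²) = 1.
The rolling condition ω = v/R makes the rotational term ½I(v/R)² = ½kMv², so KE_total = ½(1+k)Mv² = Mv².
Energy conservation: Mgh = Mv², so v = √(2gh/(1+k)) = √(2 × 9.81 × 2.8 / 2) ≈ 5.24 m/s.

v ≈ 5.24 m/s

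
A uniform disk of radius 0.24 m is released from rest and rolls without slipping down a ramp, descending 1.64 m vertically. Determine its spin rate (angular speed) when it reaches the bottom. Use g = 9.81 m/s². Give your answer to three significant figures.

With I = (1/2)MR², the ratio k = I/(MR²) is 0.5.
The rolling condition ω = v/R makes the rotational term ½I(v/R)² = ½kMv², so KE_total = ½(1+k)Mv² = (3/4)Mv².
Energy conservation Mgh = ½(1+k)Mv² gives v = √(2gh/(1+k)) = √(2 × 9.81 × 1.64 / 1.5) = 4.632 m/s.
Then ω = v/R = 4.632 / 0.24 ≈ 19.3 rad/s.

ω ≈ 19.3 rad/s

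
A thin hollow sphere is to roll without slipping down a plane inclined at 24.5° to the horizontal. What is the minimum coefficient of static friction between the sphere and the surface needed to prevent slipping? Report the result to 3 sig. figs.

Here I = (2/3)MR², so the shape factor k = I/(MR²) = 2/3.
Translational: Mg sinθ − f = Ma. Rotational about the CM: fR = Iα = kMRa, so f = kMa.
These give a = g sinθ/(1+k) and the required friction f = kMg sinθ/(1+k).
With N = Mg cosθ, the no-slip condition f ≤ μN gives μ_min = f/N = k tanθ/(1+k).
μ_min = (2/3) × tan24.5° / 1.667 ≈ 0.182.

μ_min ≈ 0.182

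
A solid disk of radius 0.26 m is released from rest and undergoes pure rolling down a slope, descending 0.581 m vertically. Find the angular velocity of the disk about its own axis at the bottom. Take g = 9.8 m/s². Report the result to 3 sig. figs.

ω ≈ 10.6 rad/s

Here I = (1/2)MR², so the shape factor k = I/(MR²) = 0.5.
Pure rolling means v = ωR; then KE = ½Mv² + ½I(v/R)² = ½(1+k)Mv² = (3/4)Mv².
Energy conservation Mgh = ½(1+k)Mv² gives v = √(2gh/(1+k)) = √(2 × 9.8 × 0.581 / 1.5) = 2.755 m/s.
The angular speed follows from ω = v/R = 2.755/0.26 ≈ 10.6 rad/s.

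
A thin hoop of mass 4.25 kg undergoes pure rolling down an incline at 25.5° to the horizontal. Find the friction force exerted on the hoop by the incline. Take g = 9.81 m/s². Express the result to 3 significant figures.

With I = MR², the ratio k = I/(MR²) is 1.
Translational: Mg sinθ − f = Ma. Rotational about the CM: fR = Iα = kMRa, so f = kMa.
Combining, a = g sinθ/(1+k) and f = kMa = kMg sinθ/(1+k).
f = 1 × 4.25 × 9.81 × sin25.5° / 2 ≈ 8.97 N.

f ≈ 8.97 N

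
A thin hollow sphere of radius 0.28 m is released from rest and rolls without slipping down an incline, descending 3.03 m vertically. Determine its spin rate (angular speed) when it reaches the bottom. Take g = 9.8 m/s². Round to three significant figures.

The moment of inertia is (2/3)MR², giving k ≡ I/(MR²) = 2/3.
Rolling without slipping gives ω = v/R, so the total kinetic energy is ½Mv² + ½Iω² = ½(1+k)Mv² = (5/6)Mv².
Energy conservation Mgh = ½(1+k)Mv² gives v = √(2gh/(1+k)) = √(2 × 9.8 × 3.03 / 1.667) = 5.969 m/s.
Then ω = v/R = 5.969 / 0.28 ≈ 21.3 rad/s.

ω ≈ 21.3 rad/s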